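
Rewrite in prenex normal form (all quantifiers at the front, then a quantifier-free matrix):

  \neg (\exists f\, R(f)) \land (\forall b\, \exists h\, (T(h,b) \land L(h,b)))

\forall f\, \forall b\, \exists h\, (\neg R(f) \land T(h,b) \land L(h,b))

Push ¬ through the quantifiers and connectives to reach negation normal form:
  (\forall f\, \neg R(f)) \land (\forall b\, \exists h\, (T(h,b) \land L(h,b)))
Finally move all quantifiers to the prefix:
  \forall f\, \forall b\, \exists h\, (\neg R(f) \land T(h,b) \land L(h,b))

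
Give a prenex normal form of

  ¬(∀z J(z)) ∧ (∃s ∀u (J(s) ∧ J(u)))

∃z ∃s ∀u (¬J(z) ∧ J(s) ∧ J(u))

Drive negations inward (¬∀x A ≡ ∃x ¬A, ¬∃x A ≡ ∀x ¬A, De Morgan for ∧/∨):
  (∃z ¬J(z)) ∧ (∃s ∀u (J(s) ∧ J(u)))
Extract every quantifier outward, since the variables are now distinct and don't occur free across branches:
  ∃z ∃s ∀u (¬J(z) ∧ J(s) ∧ J(u))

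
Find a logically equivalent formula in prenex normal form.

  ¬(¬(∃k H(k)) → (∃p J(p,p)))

∀k ∀p (¬H(k) ∧ ¬J(p,p))

Eliminate → and ↔ using ¬ and ∨.
  ¬(¬¬(∃k H(k)) ∨ (∃p J(p,p)))
Push ¬ through the quantifiers and connectives to reach negation normal form:
  (∀k ¬H(k)) ∧ (∀p ¬J(p,p))
Extract every quantifier outward, since the variables are now distinct and don't occur free across branches:
  ∀k ∀p (¬H(k) ∧ ¬J(p,p))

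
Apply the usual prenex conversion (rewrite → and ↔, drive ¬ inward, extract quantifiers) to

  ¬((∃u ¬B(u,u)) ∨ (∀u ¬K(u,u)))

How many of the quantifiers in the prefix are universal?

Push ¬ through the quantifiers and connectives to reach negation normal form:
  (∀u B(u,u)) ∧ (∃u K(u,u))
Rename bound variables to avoid capture: u↦a.
  (∀u B(u,u)) ∧ (∃a K(a,a))
Finally move all quantifiers to the prefix:
  ∀u ∃a (B(u,u) ∧ K(a,a))
The prefix is ∀u ∃a: 1 universal, 1 existential.

1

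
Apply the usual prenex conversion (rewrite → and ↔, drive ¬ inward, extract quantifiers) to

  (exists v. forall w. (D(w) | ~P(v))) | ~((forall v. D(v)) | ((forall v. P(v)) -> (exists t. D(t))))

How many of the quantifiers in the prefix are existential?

Eliminate → and ↔ using ¬ and ∨.
  (exists v. forall w. (D(w) | ~P(v))) | ~((forall v. D(v)) | ~(forall v. P(v)) | (exists t. D(t)))
Move each ¬ inward, flipping quantifiers it crosses:
  (exists v. forall w. (D(w) | ~P(v))) | (exists v. ~D(v)) & (forall v. P(v)) & (forall t. ~D(t))
Give each quantifier a distinct variable: v↦z, v↦x.
  (exists v. forall w. (D(w) | ~P(v))) | (exists z. ~D(z)) & (forall x. P(x)) & (forall t. ~D(t))
Finally move all quantifiers to the prefix:
  exists v. forall w. exists z. forall x. forall t. (D(w) | ~P(v) | ~D(z) & P(x) & ~D(t))
The prefix is exists v forall w exists z forall x forall t: 3 universal, 2 existential.

2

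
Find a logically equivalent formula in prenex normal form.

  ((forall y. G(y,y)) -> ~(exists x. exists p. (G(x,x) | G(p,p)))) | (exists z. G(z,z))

First replace A → B with ¬A ∨ B.
  ~(forall y. G(y,y)) | ~(exists x. exists p. (G(x,x) | G(p,p))) | (exists z. G(z,z))
Drive negations inward (¬∀x A ≡ ∃x ¬A, ¬∃x A ≡ ∀x ¬A, De Morgan for ∧/∨):
  (exists y. ~G(y,y)) | (forall x. forall p. (~G(x,x) & ~G(p,p))) | (exists z. G(z,z))
Finally move all quantifiers to the prefix:
  exists y. forall x. forall p. exists z. (~G(y,y) | ~G(x,x) & ~G(p,p) | G(z,z))

exists y. forall x. forall p. exists z. (~G(y,y) | ~G(x,x) & ~G(p,p) | G(z,z))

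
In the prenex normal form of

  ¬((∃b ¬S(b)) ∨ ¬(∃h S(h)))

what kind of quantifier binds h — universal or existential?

Drive negations inward (¬∀x A ≡ ∃x ¬A, ¬∃x A ≡ ∀x ¬A, De Morgan for ∧/∨):
  (∀b S(b)) ∧ (∃h S(h))
Finally move all quantifiers to the prefix:
  ∀b ∃h (S(b) ∧ S(h))
The quantifier ∃h sits under an even number of negations, so it remains existential.

existential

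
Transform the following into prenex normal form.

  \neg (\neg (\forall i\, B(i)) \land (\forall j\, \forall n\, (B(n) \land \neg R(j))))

Move each ¬ inward, flipping quantifiers it crosses:
  (\forall i\, B(i)) \lor (\exists j\, \exists n\, (\neg B(n) \lor R(j)))
All bound variables are already distinct, so no renaming is needed.
Pull the quantifiers to the front (each side's bound variable is not free in the other side):
  \forall i\, \exists j\, \exists n\, (B(i) \lor \neg B(n) \lor R(j))

\forall i\, \exists j\, \exists n\, (B(i) \lor \neg B(n) \lor R(j))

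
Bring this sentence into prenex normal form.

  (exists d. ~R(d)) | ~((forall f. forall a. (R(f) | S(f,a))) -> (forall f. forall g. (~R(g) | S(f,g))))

Eliminate → and ↔ using ¬ and ∨.
  (exists d. ~R(d)) | ~(~(forall f. forall a. (R(f) | S(f,a))) | (forall f. forall g. (~R(g) | S(f,g))))
Move each ¬ inward, flipping quantifiers it crosses:
  (exists d. ~R(d)) | (forall f. forall a. (R(f) | S(f,a))) & (exists f. exists g. (R(g) & ~S(f,g)))
Give each quantifier a distinct variable: f↦w1.
  (exists d. ~R(d)) | (forall f. forall a. (R(f) | S(f,a))) & (exists w1. exists g. (R(g) & ~S(w1,g)))
Extract every quantifier outward, since the variables are now distinct and don't occur free across branches:
  exists d. forall f. forall a. exists w1. exists g. (~R(d) | (R(f) | S(f,a)) & R(g) & ~S(w1,g))

exists d. forall f. forall a. exists w1. exists g. (~R(d) | (R(f) | S(f,a)) & R(g) & ~S(w1,g))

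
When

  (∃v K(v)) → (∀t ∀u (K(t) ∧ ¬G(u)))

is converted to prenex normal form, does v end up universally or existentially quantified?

Eliminate → and ↔ using ¬ and ∨.
  ¬(∃v K(v)) ∨ (∀t ∀u (K(t) ∧ ¬G(u)))
Move each ¬ inward, flipping quantifiers it crosses:
  (∀v ¬K(v)) ∨ (∀t ∀u (K(t) ∧ ¬G(u)))
All bound variables are already distinct, so no renaming is needed.
Extract every quantifier outward, since the variables are now distinct and don't occur free across branches:
  ∀v ∀t ∀u (¬K(v) ∨ K(t) ∧ ¬G(u))
The quantifier ∃v sits under an odd number of negations (counting the antecedent side of each →), so it flips to ∀v.

universal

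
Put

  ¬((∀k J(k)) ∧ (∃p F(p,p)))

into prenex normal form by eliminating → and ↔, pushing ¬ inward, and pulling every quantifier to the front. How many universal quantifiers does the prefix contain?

1

Drive negations inward (¬∀x A ≡ ∃x ¬A, ¬∃x A ≡ ∀x ¬A, De Morgan for ∧/∨):
  (∃k ¬J(k)) ∨ (∀p ¬F(p,p))
All bound variables are already distinct, so no renaming is needed.
Extract every quantifier outward, since the variables are now distinct and don't occur free across branches:
  ∃k ∀p (¬J(k) ∨ ¬F(p,p))
The prefix is ∃k ∀p: 1 universal, 1 existential.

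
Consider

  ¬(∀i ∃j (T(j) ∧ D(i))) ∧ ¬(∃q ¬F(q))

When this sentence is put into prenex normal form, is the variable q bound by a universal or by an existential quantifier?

universal

Move each ¬ inward, flipping quantifiers it crosses:
  (∃i ∀j (¬T(j) ∨ ¬D(i))) ∧ (∀q F(q))
Finally move all quantifiers to the prefix:
  ∃i ∀j ∀q ((¬T(j) ∨ ¬D(i)) ∧ F(q))
The quantifier ∃q sits under an odd number of negations, so it flips to ∀q.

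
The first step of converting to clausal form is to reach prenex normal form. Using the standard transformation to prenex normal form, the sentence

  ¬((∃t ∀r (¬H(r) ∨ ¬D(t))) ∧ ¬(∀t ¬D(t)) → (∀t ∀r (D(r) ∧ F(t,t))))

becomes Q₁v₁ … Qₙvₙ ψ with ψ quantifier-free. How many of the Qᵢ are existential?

4

Rewrite implications/biconditionals: A → B as ¬A ∨ B.
  ¬(¬((∃t ∀r (¬H(r) ∨ ¬D(t))) ∧ ¬(∀t ¬D(t))) ∨ (∀t ∀r (D(r) ∧ F(t,t))))
Drive negations inward (¬∀x A ≡ ∃x ¬A, ¬∃x A ≡ ∀x ¬A, De Morgan for ∧/∨):
  (∃t ∀r (¬H(r) ∨ ¬D(t))) ∧ (∃t D(t)) ∧ (∃t ∃r (¬D(r) ∨ ¬F(t,t)))
Standardize variables apart so no two quantifiers bind the same name: t↦y, t↦v, r↦x.
  (∃t ∀r (¬H(r) ∨ ¬D(t))) ∧ (∃y D(y)) ∧ (∃v ∃x (¬D(x) ∨ ¬F(v,v)))
Pull the quantifiers to the front (each side's bound variable is not free in the other side):
  ∃t ∀r ∃y ∃v ∃x ((¬H(r) ∨ ¬D(t)) ∧ D(y) ∧ (¬D(x) ∨ ¬F(v,v)))
The prefix is ∃t ∀r ∃y ∃v ∃x: 1 universal, 4 existential.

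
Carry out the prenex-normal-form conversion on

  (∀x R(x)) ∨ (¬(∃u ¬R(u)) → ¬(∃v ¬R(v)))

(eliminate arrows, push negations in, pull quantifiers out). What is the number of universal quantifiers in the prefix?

Rewrite implications/biconditionals: A → B as ¬A ∨ B.
  (∀x R(x)) ∨ ¬¬(∃u ¬R(u)) ∨ ¬(∃v ¬R(v))
Drive negations inward (¬∀x A ≡ ∃x ¬A, ¬∃x A ≡ ∀x ¬A, De Morgan for ∧/∨):
  (∀x R(x)) ∨ (∃u ¬R(u)) ∨ (∀v R(v))
All bound variables are already distinct, so no renaming is needed.
Finally move all quantifiers to the prefix:
  ∀x ∃u ∀v (R(x) ∨ ¬R(u) ∨ R(v))
The prefix is ∀x ∃u ∀v: 2 universal, 1 existential.

2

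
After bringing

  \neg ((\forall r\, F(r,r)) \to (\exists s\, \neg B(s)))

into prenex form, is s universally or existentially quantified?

universal

Eliminate → and ↔ using ¬ and ∨.
  \neg (\neg (\forall r\, F(r,r)) \lor (\exists s\, \neg B(s)))
Push ¬ through the quantifiers and connectives to reach negation normal form:
  (\forall r\, F(r,r)) \land (\forall s\, B(s))
All bound variables are already distinct, so no renaming is needed.
Pull the quantifiers to the front (each side's bound variable is not free in the other side):
  \forall r\, \forall s\, (F(r,r) \land B(s))
The quantifier \exists s sits under an odd number of negations (counting the antecedent side of each →), so it flips to \forall s.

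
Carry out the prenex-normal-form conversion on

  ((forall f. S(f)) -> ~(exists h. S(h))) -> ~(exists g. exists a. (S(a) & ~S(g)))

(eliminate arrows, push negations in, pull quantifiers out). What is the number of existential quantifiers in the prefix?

1

Rewrite implications/biconditionals: A → B as ¬A ∨ B.
  ~(~(forall f. S(f)) | ~(exists h. S(h))) | ~(exists g. exists a. (S(a) & ~S(g)))
Push ¬ through the quantifiers and connectives to reach negation normal form:
  (forall f. S(f)) & (exists h. S(h)) | (forall g. forall a. (~S(a) | S(g)))
Finally move all quantifiers to the prefix:
  forall f. exists h. forall g. forall a. (S(f) & S(h) | ~S(a) | S(g))
The prefix is forall f exists h forall g forall a: 3 universal, 1 existential.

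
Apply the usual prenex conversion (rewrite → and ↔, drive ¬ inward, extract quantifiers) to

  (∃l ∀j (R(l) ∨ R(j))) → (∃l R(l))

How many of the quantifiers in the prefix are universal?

1

Rewrite implications/biconditionals: A → B as ¬A ∨ B.
  ¬(∃l ∀j (R(l) ∨ R(j))) ∨ (∃l R(l))
Drive negations inward (¬∀x A ≡ ∃x ¬A, ¬∃x A ≡ ∀x ¬A, De Morgan for ∧/∨):
  (∀l ∃j (¬R(l) ∧ ¬R(j))) ∨ (∃l R(l))
Rename bound variables to avoid capture: l↦t.
  (∀l ∃j (¬R(l) ∧ ¬R(j))) ∨ (∃t R(t))
Finally move all quantifiers to the prefix:
  ∀l ∃j ∃t (¬R(l) ∧ ¬R(j) ∨ R(t))
The prefix is ∀l ∃j ∃t: 1 universal, 2 existential.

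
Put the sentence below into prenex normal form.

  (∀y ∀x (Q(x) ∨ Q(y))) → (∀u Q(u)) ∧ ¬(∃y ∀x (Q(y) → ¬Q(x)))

∃y ∃x ∀u ∀u1 ∃v (¬Q(x) ∧ ¬Q(y) ∨ Q(u) ∧ Q(u1) ∧ Q(v))

Eliminate → and ↔ using ¬ and ∨.
  ¬(∀y ∀x (Q(x) ∨ Q(y))) ∨ (∀u Q(u)) ∧ ¬(∃y ∀x (¬Q(y) ∨ ¬Q(x)))
Push ¬ through the quantifiers and connectives to reach negation normal form:
  (∃y ∃x (¬Q(x) ∧ ¬Q(y))) ∨ (∀u Q(u)) ∧ (∀y ∃x (Q(y) ∧ Q(x)))
Give each quantifier a distinct variable: y↦u1, x↦v.
  (∃y ∃x (¬Q(x) ∧ ¬Q(y))) ∨ (∀u Q(u)) ∧ (∀u1 ∃v (Q(u1) ∧ Q(v)))
Extract every quantifier outward, since the variables are now distinct and don't occur free across branches:
  ∃y ∃x ∀u ∀u1 ∃v (¬Q(x) ∧ ¬Q(y) ∨ Q(u) ∧ Q(u1) ∧ Q(v))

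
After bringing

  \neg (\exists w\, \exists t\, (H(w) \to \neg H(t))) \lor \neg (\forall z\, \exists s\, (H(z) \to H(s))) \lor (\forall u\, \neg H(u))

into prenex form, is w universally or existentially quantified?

universal

Rewrite implications/biconditionals: A → B as ¬A ∨ B.
  \neg (\exists w\, \exists t\, (\neg H(w) \lor \neg H(t))) \lor \neg (\forall z\, \exists s\, (\neg H(z) \lor H(s))) \lor (\forall u\, \neg H(u))
Drive negations inward (¬∀x A ≡ ∃x ¬A, ¬∃x A ≡ ∀x ¬A, De Morgan for ∧/∨):
  (\forall w\, \forall t\, (H(w) \land H(t))) \lor (\exists z\, \forall s\, (H(z) \land \neg H(s))) \lor (\forall u\, \neg H(u))
All bound variables are already distinct, so no renaming is needed.
Pull the quantifiers to the front (each side's bound variable is not free in the other side):
  \forall w\, \forall t\, \exists z\, \forall s\, \forall u\, (H(w) \land H(t) \lor H(z) \land \neg H(s) \lor \neg H(u))
The quantifier \exists w sits under an odd number of negations (counting the antecedent side of each →), so it flips to \forall w.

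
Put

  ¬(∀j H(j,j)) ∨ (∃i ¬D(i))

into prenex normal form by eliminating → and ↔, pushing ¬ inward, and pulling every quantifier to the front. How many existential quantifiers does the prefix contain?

2

Move each ¬ inward, flipping quantifiers it crosses:
  (∃j ¬H(j,j)) ∨ (∃i ¬D(i))
All bound variables are already distinct, so no renaming is needed.
Extract every quantifier outward, since the variables are now distinct and don't occur free across branches:
  ∃j ∃i (¬H(j,j) ∨ ¬D(i))
The prefix is ∃j ∃i: 0 universal, 2 existential.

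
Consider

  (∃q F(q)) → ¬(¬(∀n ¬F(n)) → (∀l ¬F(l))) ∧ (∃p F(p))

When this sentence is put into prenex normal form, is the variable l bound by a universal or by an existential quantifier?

Eliminate → and ↔ using ¬ and ∨.
  ¬(∃q F(q)) ∨ ¬(¬¬(∀n ¬F(n)) ∨ (∀l ¬F(l))) ∧ (∃p F(p))
Push ¬ through the quantifiers and connectives to reach negation normal form:
  (∀q ¬F(q)) ∨ (∃n F(n)) ∧ (∃l F(l)) ∧ (∃p F(p))
All bound variables are already distinct, so no renaming is needed.
Extract every quantifier outward, since the variables are now distinct and don't occur free across branches:
  ∀q ∃n ∃l ∃p (¬F(q) ∨ F(n) ∧ F(l) ∧ F(p))
The quantifier ∀l sits under an odd number of negations (counting the antecedent side of each →), so it flips to ∃l.

existential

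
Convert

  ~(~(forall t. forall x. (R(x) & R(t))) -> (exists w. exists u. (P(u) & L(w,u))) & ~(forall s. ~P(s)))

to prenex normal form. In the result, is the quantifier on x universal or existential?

Eliminate → and ↔ using ¬ and ∨.
  ~(~~(forall t. forall x. (R(x) & R(t))) | (exists w. exists u. (P(u) & L(w,u))) & ~(forall s. ~P(s)))
Move each ¬ inward, flipping quantifiers it crosses:
  (exists t. exists x. (~R(x) | ~R(t))) & ((forall w. forall u. (~P(u) | ~L(w,u))) | (forall s. ~P(s)))
Extract every quantifier outward, since the variables are now distinct and don't occur free across branches:
  exists t. exists x. forall w. forall u. forall s. ((~R(x) | ~R(t)) & (~P(u) | ~L(w,u) | ~P(s)))
The quantifier forall x sits under an odd number of negations (counting the antecedent side of each →), so it flips to exists x.

existential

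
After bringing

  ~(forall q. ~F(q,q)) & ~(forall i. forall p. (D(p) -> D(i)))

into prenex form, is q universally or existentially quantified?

First replace A → B with ¬A ∨ B.
  ~(forall q. ~F(q,q)) & ~(forall i. forall p. (~D(p) | D(i)))
Move each ¬ inward, flipping quantifiers it crosses:
  (exists q. F(q,q)) & (exists i. exists p. (D(p) & ~D(i)))
All bound variables are already distinct, so no renaming is needed.
Pull the quantifiers to the front (each side's bound variable is not free in the other side):
  exists q. exists i. exists p. (F(q,q) & D(p) & ~D(i))
The quantifier forall q sits under an odd number of negations (counting the antecedent side of each →), so it flips to exists q.

existential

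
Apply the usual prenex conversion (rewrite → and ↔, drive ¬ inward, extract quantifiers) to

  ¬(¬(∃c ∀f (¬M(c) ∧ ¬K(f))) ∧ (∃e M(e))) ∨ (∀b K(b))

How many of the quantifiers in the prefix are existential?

Drive negations inward (¬∀x A ≡ ∃x ¬A, ¬∃x A ≡ ∀x ¬A, De Morgan for ∧/∨):
  (∃c ∀f (¬M(c) ∧ ¬K(f))) ∨ (∀e ¬M(e)) ∨ (∀b K(b))
All bound variables are already distinct, so no renaming is needed.
Extract every quantifier outward, since the variables are now distinct and don't occur free across branches:
  ∃c ∀f ∀e ∀b (¬M(c) ∧ ¬K(f) ∨ ¬M(e) ∨ K(b))
The prefix is ∃c ∀f ∀e ∀b: 3 universal, 1 existential.

1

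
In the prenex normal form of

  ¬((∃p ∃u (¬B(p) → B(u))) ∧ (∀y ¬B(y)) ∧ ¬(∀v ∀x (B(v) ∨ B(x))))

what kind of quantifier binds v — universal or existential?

universal

Eliminate → and ↔ using ¬ and ∨.
  ¬((∃p ∃u (¬¬B(p) ∨ B(u))) ∧ (∀y ¬B(y)) ∧ ¬(∀v ∀x (B(v) ∨ B(x))))
Move each ¬ inward, flipping quantifiers it crosses:
  (∀p ∀u (¬B(p) ∧ ¬B(u))) ∨ (∃y B(y)) ∨ (∀v ∀x (B(v) ∨ B(x)))
Pull the quantifiers to the front (each side's bound variable is not free in the other side):
  ∀p ∀u ∃y ∀v ∀x (¬B(p) ∧ ¬B(u) ∨ B(y) ∨ B(v) ∨ B(x))
The quantifier ∀v sits under an even number of negations (counting the antecedent side of each →), so it remains universal.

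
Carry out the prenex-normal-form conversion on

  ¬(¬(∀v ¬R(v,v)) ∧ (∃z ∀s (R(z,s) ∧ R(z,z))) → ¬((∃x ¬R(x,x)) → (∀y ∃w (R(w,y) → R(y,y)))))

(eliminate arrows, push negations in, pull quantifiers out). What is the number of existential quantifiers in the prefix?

First replace A → B with ¬A ∨ B.
  ¬(¬(¬(∀v ¬R(v,v)) ∧ (∃z ∀s (R(z,s) ∧ R(z,z)))) ∨ ¬(¬(∃x ¬R(x,x)) ∨ (∀y ∃w (¬R(w,y) ∨ R(y,y)))))
Drive negations inward (¬∀x A ≡ ∃x ¬A, ¬∃x A ≡ ∀x ¬A, De Morgan for ∧/∨):
  (∃v R(v,v)) ∧ (∃z ∀s (R(z,s) ∧ R(z,z))) ∧ ((∀x R(x,x)) ∨ (∀y ∃w (¬R(w,y) ∨ R(y,y))))
Extract every quantifier outward, since the variables are now distinct and don't occur free across branches:
  ∃v ∃z ∀s ∀x ∀y ∃w (R(v,v) ∧ R(z,s) ∧ R(z,z) ∧ (R(x,x) ∨ ¬R(w,y) ∨ R(y,y)))
The prefix is ∃v ∃z ∀s ∀x ∀y ∃w: 3 universal, 3 existential.

3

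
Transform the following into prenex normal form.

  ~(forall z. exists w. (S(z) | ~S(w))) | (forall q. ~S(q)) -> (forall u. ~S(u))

forall z. exists w. exists q. forall u. ((S(z) | ~S(w)) & S(q) | ~S(u))

First replace A → B with ¬A ∨ B.
  ~(~(forall z. exists w. (S(z) | ~S(w))) | (forall q. ~S(q))) | (forall u. ~S(u))
Push ¬ through the quantifiers and connectives to reach negation normal form:
  (forall z. exists w. (S(z) | ~S(w))) & (exists q. S(q)) | (forall u. ~S(u))
All bound variables are already distinct, so no renaming is needed.
Pull the quantifiers to the front (each side's bound variable is not free in the other side):
  forall z. exists w. exists q. forall u. ((S(z) | ~S(w)) & S(q) | ~S(u))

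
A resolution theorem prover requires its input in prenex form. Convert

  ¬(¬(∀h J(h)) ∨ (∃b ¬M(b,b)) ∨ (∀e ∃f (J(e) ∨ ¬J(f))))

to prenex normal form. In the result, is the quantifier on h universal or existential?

universal

Push ¬ through the quantifiers and connectives to reach negation normal form:
  (∀h J(h)) ∧ (∀b M(b,b)) ∧ (∃e ∀f (¬J(e) ∧ J(f)))
All bound variables are already distinct, so no renaming is needed.
Finally move all quantifiers to the prefix:
  ∀h ∀b ∃e ∀f (J(h) ∧ M(b,b) ∧ ¬J(e) ∧ J(f))
The quantifier ∀h sits under an even number of negations, so it remains universal.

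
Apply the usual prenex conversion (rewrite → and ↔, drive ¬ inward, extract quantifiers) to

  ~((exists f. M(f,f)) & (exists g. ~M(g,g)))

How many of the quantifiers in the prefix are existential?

Push ¬ through the quantifiers and connectives to reach negation normal form:
  (forall f. ~M(f,f)) | (forall g. M(g,g))
Finally move all quantifiers to the prefix:
  forall f. forall g. (~M(f,f) | M(g,g))
The prefix is forall f forall g: 2 universal, 0 existential.

0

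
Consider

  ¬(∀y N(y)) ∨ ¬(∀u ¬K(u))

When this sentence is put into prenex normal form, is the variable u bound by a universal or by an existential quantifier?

existential

Push ¬ through the quantifiers and connectives to reach negation normal form:
  (∃y ¬N(y)) ∨ (∃u K(u))
All bound variables are already distinct, so no renaming is needed.
Pull the quantifiers to the front (each side's bound variable is not free in the other side):
  ∃y ∃u (¬N(y) ∨ K(u))
The quantifier ∀u sits under an odd number of negations, so it flips to ∃u.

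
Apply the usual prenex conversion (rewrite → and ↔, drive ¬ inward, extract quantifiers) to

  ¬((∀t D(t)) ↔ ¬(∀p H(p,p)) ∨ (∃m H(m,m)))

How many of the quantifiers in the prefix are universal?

Rewrite implications/biconditionals: A → B as ¬A ∨ B; A ↔ B as (¬A ∨ B) ∧ (¬B ∨ A).
  ¬((¬(∀t D(t)) ∨ ¬(∀p H(p,p)) ∨ (∃m H(m,m))) ∧ (¬(¬(∀p H(p,p)) ∨ (∃m H(m,m))) ∨ (∀t D(t))))
Drive negations inward (¬∀x A ≡ ∃x ¬A, ¬∃x A ≡ ∀x ¬A, De Morgan for ∧/∨):
  (∀t D(t)) ∧ (∀p H(p,p)) ∧ (∀m ¬H(m,m)) ∨ ((∃p ¬H(p,p)) ∨ (∃m H(m,m))) ∧ (∃t ¬D(t))
Standardize variables apart so no two quantifiers bind the same name: p↦v, m↦w, t↦q.
  (∀t D(t)) ∧ (∀p H(p,p)) ∧ (∀m ¬H(m,m)) ∨ ((∃v ¬H(v,v)) ∨ (∃w H(w,w))) ∧ (∃q ¬D(q))
Pull the quantifiers to the front (each side's bound variable is not free in the other side):
  ∀t ∀p ∀m ∃v ∃w ∃q (D(t) ∧ H(p,p) ∧ ¬H(m,m) ∨ (¬H(v,v) ∨ H(w,w)) ∧ ¬D(q))
The prefix is ∀t ∀p ∀m ∃v ∃w ∃q: 3 universal, 3 existential.

3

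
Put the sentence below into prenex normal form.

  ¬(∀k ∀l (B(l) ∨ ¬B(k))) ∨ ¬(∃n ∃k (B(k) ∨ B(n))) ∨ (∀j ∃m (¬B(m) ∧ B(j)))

∃k ∃l ∀n ∀b ∀j ∃m (¬B(l) ∧ B(k) ∨ ¬B(b) ∧ ¬B(n) ∨ ¬B(m) ∧ B(j))

Move each ¬ inward, flipping quantifiers it crosses:
  (∃k ∃l (¬B(l) ∧ B(k))) ∨ (∀n ∀k (¬B(k) ∧ ¬B(n))) ∨ (∀j ∃m (¬B(m) ∧ B(j)))
Standardize variables apart so no two quantifiers bind the same name: k↦b.
  (∃k ∃l (¬B(l) ∧ B(k))) ∨ (∀n ∀b (¬B(b) ∧ ¬B(n))) ∨ (∀j ∃m (¬B(m) ∧ B(j)))
Extract every quantifier outward, since the variables are now distinct and don't occur free across branches:
  ∃k ∃l ∀n ∀b ∀j ∃m (¬B(l) ∧ B(k) ∨ ¬B(b) ∧ ¬B(n) ∨ ¬B(m) ∧ B(j))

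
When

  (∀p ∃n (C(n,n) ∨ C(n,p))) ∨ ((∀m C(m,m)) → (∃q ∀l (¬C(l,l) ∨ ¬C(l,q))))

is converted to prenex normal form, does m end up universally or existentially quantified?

First replace A → B with ¬A ∨ B.
  (∀p ∃n (C(n,n) ∨ C(n,p))) ∨ ¬(∀m C(m,m)) ∨ (∃q ∀l (¬C(l,l) ∨ ¬C(l,q)))
Move each ¬ inward, flipping quantifiers it crosses:
  (∀p ∃n (C(n,n) ∨ C(n,p))) ∨ (∃m ¬C(m,m)) ∨ (∃q ∀l (¬C(l,l) ∨ ¬C(l,q)))
Extract every quantifier outward, since the variables are now distinct and don't occur free across branches:
  ∀p ∃n ∃m ∃q ∀l (C(n,n) ∨ C(n,p) ∨ ¬C(m,m) ∨ ¬C(l,l) ∨ ¬C(l,q))
The quantifier ∀m sits under an odd number of negations (counting the antecedent side of each →), so it flips to ∃m.

existential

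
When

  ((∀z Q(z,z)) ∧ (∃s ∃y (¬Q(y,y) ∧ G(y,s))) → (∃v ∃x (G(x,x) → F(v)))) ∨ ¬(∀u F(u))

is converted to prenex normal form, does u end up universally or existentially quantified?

Eliminate → and ↔ using ¬ and ∨.
  ¬((∀z Q(z,z)) ∧ (∃s ∃y (¬Q(y,y) ∧ G(y,s)))) ∨ (∃v ∃x (¬G(x,x) ∨ F(v))) ∨ ¬(∀u F(u))
Move each ¬ inward, flipping quantifiers it crosses:
  (∃z ¬Q(z,z)) ∨ (∀s ∀y (Q(y,y) ∨ ¬G(y,s))) ∨ (∃v ∃x (¬G(x,x) ∨ F(v))) ∨ (∃u ¬F(u))
Extract every quantifier outward, since the variables are now distinct and don't occur free across branches:
  ∃z ∀s ∀y ∃v ∃x ∃u (¬Q(z,z) ∨ Q(y,y) ∨ ¬G(y,s) ∨ ¬G(x,x) ∨ F(v) ∨ ¬F(u))
The quantifier ∀u sits under an odd number of negations (counting the antecedent side of each →), so it flips to ∃u.

existential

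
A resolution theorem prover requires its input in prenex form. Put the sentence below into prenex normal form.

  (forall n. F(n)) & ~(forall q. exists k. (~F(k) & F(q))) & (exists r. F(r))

forall n. exists q. forall k. exists r. (F(n) & (F(k) | ~F(q)) & F(r))

Drive negations inward (¬∀x A ≡ ∃x ¬A, ¬∃x A ≡ ∀x ¬A, De Morgan for ∧/∨):
  (forall n. F(n)) & (exists q. forall k. (F(k) | ~F(q))) & (exists r. F(r))
All bound variables are already distinct, so no renaming is needed.
Pull the quantifiers to the front (each side's bound variable is not free in the other side):
  forall n. exists q. forall k. exists r. (F(n) & (F(k) | ~F(q)) & F(r))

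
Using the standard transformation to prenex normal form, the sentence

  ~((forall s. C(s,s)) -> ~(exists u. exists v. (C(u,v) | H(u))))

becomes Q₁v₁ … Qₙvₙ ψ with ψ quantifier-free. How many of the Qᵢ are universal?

Rewrite implications/biconditionals: A → B as ¬A ∨ B.
  ~(~(forall s. C(s,s)) | ~(exists u. exists v. (C(u,v) | H(u))))
Move each ¬ inward, flipping quantifiers it crosses:
  (forall s. C(s,s)) & (exists u. exists v. (C(u,v) | H(u)))
All bound variables are already distinct, so no renaming is needed.
Extract every quantifier outward, since the variables are now distinct and don't occur free across branches:
  forall s. exists u. exists v. (C(s,s) & (C(u,v) | H(u)))
The prefix is forall s exists u exists v: 1 universal, 2 existential.

1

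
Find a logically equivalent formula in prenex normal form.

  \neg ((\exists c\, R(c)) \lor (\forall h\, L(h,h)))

Drive negations inward (¬∀x A ≡ ∃x ¬A, ¬∃x A ≡ ∀x ¬A, De Morgan for ∧/∨):
  (\forall c\, \neg R(c)) \land (\exists h\, \neg L(h,h))
Pull the quantifiers to the front (each side's bound variable is not free in the other side):
  \forall c\, \exists h\, (\neg R(c) \land \neg L(h,h))

\forall c\, \exists h\, (\neg R(c) \land \neg L(h,h))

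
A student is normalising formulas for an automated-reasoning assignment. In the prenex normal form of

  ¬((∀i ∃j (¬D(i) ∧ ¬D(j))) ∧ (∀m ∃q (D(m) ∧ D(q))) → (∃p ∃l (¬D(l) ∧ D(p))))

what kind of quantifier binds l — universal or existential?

universal

Rewrite implications/biconditionals: A → B as ¬A ∨ B.
  ¬(¬((∀i ∃j (¬D(i) ∧ ¬D(j))) ∧ (∀m ∃q (D(m) ∧ D(q)))) ∨ (∃p ∃l (¬D(l) ∧ D(p))))
Move each ¬ inward, flipping quantifiers it crosses:
  (∀i ∃j (¬D(i) ∧ ¬D(j))) ∧ (∀m ∃q (D(m) ∧ D(q))) ∧ (∀p ∀l (D(l) ∨ ¬D(p)))
Extract every quantifier outward, since the variables are now distinct and don't occur free across branches:
  ∀i ∃j ∀m ∃q ∀p ∀l (¬D(i) ∧ ¬D(j) ∧ D(m) ∧ D(q) ∧ (D(l) ∨ ¬D(p)))
The quantifier ∃l sits under an odd number of negations (counting the antecedent side of each →), so it flips to ∀l.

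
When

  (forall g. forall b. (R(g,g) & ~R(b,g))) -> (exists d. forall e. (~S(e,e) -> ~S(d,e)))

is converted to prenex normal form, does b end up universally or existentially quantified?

existential

Rewrite implications/biconditionals: A → B as ¬A ∨ B.
  ~(forall g. forall b. (R(g,g) & ~R(b,g))) | (exists d. forall e. (~~S(e,e) | ~S(d,e)))
Drive negations inward (¬∀x A ≡ ∃x ¬A, ¬∃x A ≡ ∀x ¬A, De Morgan for ∧/∨):
  (exists g. exists b. (~R(g,g) | R(b,g))) | (exists d. forall e. (S(e,e) | ~S(d,e)))
All bound variables are already distinct, so no renaming is needed.
Finally move all quantifiers to the prefix:
  exists g. exists b. exists d. forall e. (~R(g,g) | R(b,g) | S(e,e) | ~S(d,e))
The quantifier forall b sits under an odd number of negations (counting the antecedent side of each →), so it flips to exists b.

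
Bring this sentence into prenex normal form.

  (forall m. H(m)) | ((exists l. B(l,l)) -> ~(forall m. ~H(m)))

forall m. forall l. exists x1. (H(m) | ~B(l,l) | H(x1))

Eliminate → and ↔ using ¬ and ∨.
  (forall m. H(m)) | ~(exists l. B(l,l)) | ~(forall m. ~H(m))
Drive negations inward (¬∀x A ≡ ∃x ¬A, ¬∃x A ≡ ∀x ¬A, De Morgan for ∧/∨):
  (forall m. H(m)) | (forall l. ~B(l,l)) | (exists m. H(m))
Rename bound variables to avoid capture: m↦x1.
  (forall m. H(m)) | (forall l. ~B(l,l)) | (exists x1. H(x1))
Extract every quantifier outward, since the variables are now distinct and don't occur free across branches:
  forall m. forall l. exists x1. (H(m) | ~B(l,l) | H(x1))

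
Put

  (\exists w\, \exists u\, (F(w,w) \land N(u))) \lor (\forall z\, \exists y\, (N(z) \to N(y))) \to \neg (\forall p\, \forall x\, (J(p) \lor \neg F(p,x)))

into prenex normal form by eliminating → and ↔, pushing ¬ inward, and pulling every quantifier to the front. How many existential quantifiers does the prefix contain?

3

Eliminate → and ↔ using ¬ and ∨.
  \neg ((\exists w\, \exists u\, (F(w,w) \land N(u))) \lor (\forall z\, \exists y\, (\neg N(z) \lor N(y)))) \lor \neg (\forall p\, \forall x\, (J(p) \lor \neg F(p,x)))
Push ¬ through the quantifiers and connectives to reach negation normal form:
  (\forall w\, \forall u\, (\neg F(w,w) \lor \neg N(u))) \land (\exists z\, \forall y\, (N(z) \land \neg N(y))) \lor (\exists p\, \exists x\, (\neg J(p) \land F(p,x)))
All bound variables are already distinct, so no renaming is needed.
Finally move all quantifiers to the prefix:
  \forall w\, \forall u\, \exists z\, \forall y\, \exists p\, \exists x\, ((\neg F(w,w) \lor \neg N(u)) \land N(z) \land \neg N(y) \lor \neg J(p) \land F(p,x))
The prefix is \forall w \forall u \exists z \forall y \exists p \exists x: 3 universal, 3 existential.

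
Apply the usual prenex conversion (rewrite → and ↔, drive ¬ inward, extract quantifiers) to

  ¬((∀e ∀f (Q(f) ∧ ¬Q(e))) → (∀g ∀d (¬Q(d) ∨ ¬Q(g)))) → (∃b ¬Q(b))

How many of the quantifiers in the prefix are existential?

3

Eliminate → and ↔ using ¬ and ∨.
  ¬¬(¬(∀e ∀f (Q(f) ∧ ¬Q(e))) ∨ (∀g ∀d (¬Q(d) ∨ ¬Q(g)))) ∨ (∃b ¬Q(b))
Move each ¬ inward, flipping quantifiers it crosses:
  (∃e ∃f (¬Q(f) ∨ Q(e))) ∨ (∀g ∀d (¬Q(d) ∨ ¬Q(g))) ∨ (∃b ¬Q(b))
All bound variables are already distinct, so no renaming is needed.
Pull the quantifiers to the front (each side's bound variable is not free in the other side):
  ∃e ∃f ∀g ∀d ∃b (¬Q(f) ∨ Q(e) ∨ ¬Q(d) ∨ ¬Q(g) ∨ ¬Q(b))
The prefix is ∃e ∃f ∀g ∀d ∃b: 2 universal, 3 existential.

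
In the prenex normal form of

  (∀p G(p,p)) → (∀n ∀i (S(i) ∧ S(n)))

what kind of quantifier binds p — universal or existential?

existential

First replace A → B with ¬A ∨ B.
  ¬(∀p G(p,p)) ∨ (∀n ∀i (S(i) ∧ S(n)))
Move each ¬ inward, flipping quantifiers it crosses:
  (∃p ¬G(p,p)) ∨ (∀n ∀i (S(i) ∧ S(n)))
All bound variables are already distinct, so no renaming is needed.
Pull the quantifiers to the front (each side's bound variable is not free in the other side):
  ∃p ∀n ∀i (¬G(p,p) ∨ S(i) ∧ S(n))
The quantifier ∀p sits under an odd number of negations (counting the antecedent side of each →), so it flips to ∃p.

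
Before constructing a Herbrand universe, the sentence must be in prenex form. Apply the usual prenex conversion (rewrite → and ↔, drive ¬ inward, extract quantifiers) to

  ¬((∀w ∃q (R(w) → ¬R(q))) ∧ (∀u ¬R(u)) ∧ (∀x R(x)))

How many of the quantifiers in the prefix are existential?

Rewrite implications/biconditionals: A → B as ¬A ∨ B.
  ¬((∀w ∃q (¬R(w) ∨ ¬R(q))) ∧ (∀u ¬R(u)) ∧ (∀x R(x)))
Push ¬ through the quantifiers and connectives to reach negation normal form:
  (∃w ∀q (R(w) ∧ R(q))) ∨ (∃u R(u)) ∨ (∃x ¬R(x))
Finally move all quantifiers to the prefix:
  ∃w ∀q ∃u ∃x (R(w) ∧ R(q) ∨ R(u) ∨ ¬R(x))
The prefix is ∃w ∀q ∃u ∃x: 1 universal, 3 existential.

3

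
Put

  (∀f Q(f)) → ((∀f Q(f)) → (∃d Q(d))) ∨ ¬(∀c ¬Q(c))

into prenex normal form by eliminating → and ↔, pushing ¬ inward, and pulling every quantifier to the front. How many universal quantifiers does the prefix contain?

First replace A → B with ¬A ∨ B.
  ¬(∀f Q(f)) ∨ ¬(∀f Q(f)) ∨ (∃d Q(d)) ∨ ¬(∀c ¬Q(c))
Drive negations inward (¬∀x A ≡ ∃x ¬A, ¬∃x A ≡ ∀x ¬A, De Morgan for ∧/∨):
  (∃f ¬Q(f)) ∨ (∃f ¬Q(f)) ∨ (∃d Q(d)) ∨ (∃c Q(c))
Standardize variables apart so no two quantifiers bind the same name: f↦u.
  (∃f ¬Q(f)) ∨ (∃u ¬Q(u)) ∨ (∃d Q(d)) ∨ (∃c Q(c))
Extract every quantifier outward, since the variables are now distinct and don't occur free across branches:
  ∃f ∃u ∃d ∃c (¬Q(f) ∨ ¬Q(u) ∨ Q(d) ∨ Q(c))
The prefix is ∃f ∃u ∃d ∃c: 0 universal, 4 existential.

0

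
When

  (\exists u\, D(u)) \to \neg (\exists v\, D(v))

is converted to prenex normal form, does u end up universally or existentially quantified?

Eliminate → and ↔ using ¬ and ∨.
  \neg (\exists u\, D(u)) \lor \neg (\exists v\, D(v))
Push ¬ through the quantifiers and connectives to reach negation normal form:
  (\forall u\, \neg D(u)) \lor (\forall v\, \neg D(v))
All bound variables are already distinct, so no renaming is needed.
Pull the quantifiers to the front (each side's bound variable is not free in the other side):
  \forall u\, \forall v\, (\neg D(u) \lor \neg D(v))
The quantifier \exists u sits under an odd number of negations (counting the antecedent side of each →), so it flips to \forall u.

universal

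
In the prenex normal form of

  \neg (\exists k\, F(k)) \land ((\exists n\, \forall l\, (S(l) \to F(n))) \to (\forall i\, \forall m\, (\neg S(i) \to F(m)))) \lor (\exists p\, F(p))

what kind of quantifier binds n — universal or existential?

universal

Eliminate → and ↔ using ¬ and ∨.
  \neg (\exists k\, F(k)) \land (\neg (\exists n\, \forall l\, (\neg S(l) \lor F(n))) \lor (\forall i\, \forall m\, (\neg \neg S(i) \lor F(m)))) \lor (\exists p\, F(p))
Move each ¬ inward, flipping quantifiers it crosses:
  (\forall k\, \neg F(k)) \land ((\forall n\, \exists l\, (S(l) \land \neg F(n))) \lor (\forall i\, \forall m\, (S(i) \lor F(m)))) \lor (\exists p\, F(p))
Finally move all quantifiers to the prefix:
  \forall k\, \forall n\, \exists l\, \forall i\, \forall m\, \exists p\, (\neg F(k) \land (S(l) \land \neg F(n) \lor S(i) \lor F(m)) \lor F(p))
The quantifier \exists n sits under an odd number of negations (counting the antecedent side of each →), so it flips to \forall n.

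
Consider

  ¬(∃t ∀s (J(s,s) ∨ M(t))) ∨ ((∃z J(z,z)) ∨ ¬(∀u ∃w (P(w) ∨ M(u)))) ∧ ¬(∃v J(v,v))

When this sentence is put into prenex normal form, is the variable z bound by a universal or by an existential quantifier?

Move each ¬ inward, flipping quantifiers it crosses:
  (∀t ∃s (¬J(s,s) ∧ ¬M(t))) ∨ ((∃z J(z,z)) ∨ (∃u ∀w (¬P(w) ∧ ¬M(u)))) ∧ (∀v ¬J(v,v))
Extract every quantifier outward, since the variables are now distinct and don't occur free across branches:
  ∀t ∃s ∃z ∃u ∀w ∀v (¬J(s,s) ∧ ¬M(t) ∨ (J(z,z) ∨ ¬P(w) ∧ ¬M(u)) ∧ ¬J(v,v))
The quantifier ∃z sits under an even number of negations, so it remains existential.

existential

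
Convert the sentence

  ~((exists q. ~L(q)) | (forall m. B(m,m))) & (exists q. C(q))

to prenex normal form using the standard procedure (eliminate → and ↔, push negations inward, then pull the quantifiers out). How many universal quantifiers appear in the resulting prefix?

Drive negations inward (¬∀x A ≡ ∃x ¬A, ¬∃x A ≡ ∀x ¬A, De Morgan for ∧/∨):
  (forall q. L(q)) & (exists m. ~B(m,m)) & (exists q. C(q))
Standardize variables apart so no two quantifiers bind the same name: q↦b.
  (forall q. L(q)) & (exists m. ~B(m,m)) & (exists b. C(b))
Finally move all quantifiers to the prefix:
  forall q. exists m. exists b. (L(q) & ~B(m,m) & C(b))
The prefix is forall q exists m exists b: 1 universal, 2 existential.

1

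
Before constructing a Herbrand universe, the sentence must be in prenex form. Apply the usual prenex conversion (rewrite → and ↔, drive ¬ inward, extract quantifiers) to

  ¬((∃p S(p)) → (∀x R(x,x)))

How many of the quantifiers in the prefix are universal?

Rewrite implications/biconditionals: A → B as ¬A ∨ B.
  ¬(¬(∃p S(p)) ∨ (∀x R(x,x)))
Move each ¬ inward, flipping quantifiers it crosses:
  (∃p S(p)) ∧ (∃x ¬R(x,x))
Extract every quantifier outward, since the variables are now distinct and don't occur free across branches:
  ∃p ∃x (S(p) ∧ ¬R(x,x))
The prefix is ∃p ∃x: 0 universal, 2 existential.

0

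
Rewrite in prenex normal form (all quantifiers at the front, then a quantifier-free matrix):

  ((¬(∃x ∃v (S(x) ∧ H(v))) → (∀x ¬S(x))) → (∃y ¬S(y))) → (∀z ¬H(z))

∃x ∃v ∀q ∀y ∀z ((S(x) ∧ H(v) ∨ ¬S(q)) ∧ S(y) ∨ ¬H(z))

Eliminate → and ↔ using ¬ and ∨.
  ¬(¬(¬¬(∃x ∃v (S(x) ∧ H(v))) ∨ (∀x ¬S(x))) ∨ (∃y ¬S(y))) ∨ (∀z ¬H(z))
Push ¬ through the quantifiers and connectives to reach negation normal form:
  ((∃x ∃v (S(x) ∧ H(v))) ∨ (∀x ¬S(x))) ∧ (∀y S(y)) ∨ (∀z ¬H(z))
Standardize variables apart so no two quantifiers bind the same name: x↦q.
  ((∃x ∃v (S(x) ∧ H(v))) ∨ (∀q ¬S(q))) ∧ (∀y S(y)) ∨ (∀z ¬H(z))
Finally move all quantifiers to the prefix:
  ∃x ∃v ∀q ∀y ∀z ((S(x) ∧ H(v) ∨ ¬S(q)) ∧ S(y) ∨ ¬H(z))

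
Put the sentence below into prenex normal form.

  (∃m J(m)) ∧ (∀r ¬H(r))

Finally move all quantifiers to the prefix:
  ∃m ∀r (J(m) ∧ ¬H(r))

∃m ∀r (J(m) ∧ ¬H(r))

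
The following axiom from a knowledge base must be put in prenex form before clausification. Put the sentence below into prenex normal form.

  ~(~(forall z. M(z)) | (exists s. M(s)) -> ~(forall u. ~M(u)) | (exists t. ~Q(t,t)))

Eliminate → and ↔ using ¬ and ∨.
  ~(~(~(forall z. M(z)) | (exists s. M(s))) | ~(forall u. ~M(u)) | (exists t. ~Q(t,t)))
Move each ¬ inward, flipping quantifiers it crosses:
  ((exists z. ~M(z)) | (exists s. M(s))) & (forall u. ~M(u)) & (forall t. Q(t,t))
All bound variables are already distinct, so no renaming is needed.
Pull the quantifiers to the front (each side's bound variable is not free in the other side):
  exists z. exists s. forall u. forall t. ((~M(z) | M(s)) & ~M(u) & Q(t,t))

exists z. exists s. forall u. forall t. ((~M(z) | M(s)) & ~M(u) & Q(t,t))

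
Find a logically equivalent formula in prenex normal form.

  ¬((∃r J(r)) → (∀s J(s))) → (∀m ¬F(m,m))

∀r ∀s ∀m (¬J(r) ∨ J(s) ∨ ¬F(m,m))

Eliminate → and ↔ using ¬ and ∨.
  ¬¬(¬(∃r J(r)) ∨ (∀s J(s))) ∨ (∀m ¬F(m,m))
Push ¬ through the quantifiers and connectives to reach negation normal form:
  (∀r ¬J(r)) ∨ (∀s J(s)) ∨ (∀m ¬F(m,m))
All bound variables are already distinct, so no renaming is needed.
Extract every quantifier outward, since the variables are now distinct and don't occur free across branches:
  ∀r ∀s ∀m (¬J(r) ∨ J(s) ∨ ¬F(m,m))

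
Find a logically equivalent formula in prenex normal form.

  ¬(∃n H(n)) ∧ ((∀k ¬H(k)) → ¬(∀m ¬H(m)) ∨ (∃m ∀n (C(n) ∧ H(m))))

Eliminate → and ↔ using ¬ and ∨.
  ¬(∃n H(n)) ∧ (¬(∀k ¬H(k)) ∨ ¬(∀m ¬H(m)) ∨ (∃m ∀n (C(n) ∧ H(m))))
Move each ¬ inward, flipping quantifiers it crosses:
  (∀n ¬H(n)) ∧ ((∃k H(k)) ∨ (∃m H(m)) ∨ (∃m ∀n (C(n) ∧ H(m))))
Rename bound variables to avoid capture: m↦w, n↦r.
  (∀n ¬H(n)) ∧ ((∃k H(k)) ∨ (∃m H(m)) ∨ (∃w ∀r (C(r) ∧ H(w))))
Pull the quantifiers to the front (each side's bound variable is not free in the other side):
  ∀n ∃k ∃m ∃w ∀r (¬H(n) ∧ (H(k) ∨ H(m) ∨ C(r) ∧ H(w)))

∀n ∃k ∃m ∃w ∀r (¬H(n) ∧ (H(k) ∨ H(m) ∨ C(r) ∧ H(w)))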